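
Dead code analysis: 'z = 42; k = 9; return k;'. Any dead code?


z is assigned but never read
Dead: 'z = 42'


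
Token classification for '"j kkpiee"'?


Pattern: double-quoted sequence
Type: STRING_LITERAL


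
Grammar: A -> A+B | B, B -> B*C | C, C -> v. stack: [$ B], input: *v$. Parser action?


shift '*' to continue B -> B*C
Action: shift


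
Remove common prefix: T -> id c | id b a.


Common prefix: 'id'
Factored: T -> id T', T' -> c | b a


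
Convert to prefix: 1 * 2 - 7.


left-to-right (same/higher precedence on left): tree is (- (* 1 2) 7)
Prefix: - * 1 2 7


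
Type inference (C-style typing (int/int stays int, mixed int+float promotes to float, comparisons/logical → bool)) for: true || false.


Operand types: bool || bool
Rule: logical operators take bool operands and yield bool
Result type: bool


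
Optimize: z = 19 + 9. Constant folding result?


19 + 9 = 28 at compile time
Optimized: z = 28


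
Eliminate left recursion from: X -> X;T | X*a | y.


Left-recursive alternatives: X;T, X*a; non-recursive: y
Introduce X': X -> yX', X' -> ;TX' | *aX' | ε


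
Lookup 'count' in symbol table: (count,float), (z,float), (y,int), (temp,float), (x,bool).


Lookup 'count' → type float


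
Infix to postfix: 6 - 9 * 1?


* has higher precedence, evaluate 9*1 first
Postfix: 6 9 1 * -


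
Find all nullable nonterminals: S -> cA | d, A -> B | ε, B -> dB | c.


A nonterminal is nullable iff some alternative derives ε (directly, or every symbol in it is nullable)
Nullable: {A}


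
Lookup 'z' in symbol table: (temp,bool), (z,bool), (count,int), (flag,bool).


Lookup 'z' → type bool


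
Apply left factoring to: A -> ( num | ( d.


Common prefix: '('
Factored: A -> ( A', A' -> num | d


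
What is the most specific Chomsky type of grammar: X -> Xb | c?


Left-linear: every RHS is a terminal or one nonterminal followed by a terminal
Classification: Type 3 (Regular)


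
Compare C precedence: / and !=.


'/' is multiplicative (level 10); '!=' is equality (level 6)
Higher level binds tighter
'/' has higher precedence than '!='


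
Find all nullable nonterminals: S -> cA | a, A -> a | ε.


A nonterminal is nullable iff some alternative derives ε (directly, or every symbol in it is nullable)
Nullable: {A}


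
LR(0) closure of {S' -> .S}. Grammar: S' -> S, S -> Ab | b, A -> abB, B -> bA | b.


Start: S' -> .S
For each item with dot before a nonterminal B, add B -> .γ for every B-production
Closure: [S' -> .S, S -> .Ab, S -> .b, A -> .abB]


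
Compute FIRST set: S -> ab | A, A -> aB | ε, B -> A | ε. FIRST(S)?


Per alternative of S: FIRST(ab) = {a}; FIRST(A) = {a, ε}
FIRST(S) = {a, ε}


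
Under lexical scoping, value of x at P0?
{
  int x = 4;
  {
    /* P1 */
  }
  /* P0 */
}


x declared in the same block as P0
x = 4


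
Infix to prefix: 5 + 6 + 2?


left-to-right (same/higher precedence on left): tree is (+ (+ 5 6) 2)
Prefix: + + 5 6 2


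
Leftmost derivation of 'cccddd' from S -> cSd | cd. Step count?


Derivation: S => cSd => ccSdd => cccddd
Steps: 3


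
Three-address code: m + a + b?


Break into single-operator statements:
t1 = m + a
t2 = t1 + b


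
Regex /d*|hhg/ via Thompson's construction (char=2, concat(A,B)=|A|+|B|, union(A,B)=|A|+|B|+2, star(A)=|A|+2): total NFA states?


Syntax tree has 4 char leaf(s), 1 union(s), 1 star(s)
chars contribute 4×2 = 8; each union adds +2; each star adds +2
Total: 8 + 2 + 2 = 12 states


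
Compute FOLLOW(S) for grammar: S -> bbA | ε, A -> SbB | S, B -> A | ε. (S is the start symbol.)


$ ∈ FOLLOW(S). For each A -> αBβ: add FIRST(β)\{ε} to FOLLOW(B); if β nullable, add FOLLOW(A).
FOLLOW(S) = {$, b}


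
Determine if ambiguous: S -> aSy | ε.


balanced a^n…y^n: each string has a unique parse
Unambiguous


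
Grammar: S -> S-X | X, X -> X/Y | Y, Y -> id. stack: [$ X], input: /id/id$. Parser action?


shift '/' to continue X -> X/Y
Action: shift


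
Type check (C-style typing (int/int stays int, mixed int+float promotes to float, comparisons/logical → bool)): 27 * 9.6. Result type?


Operand types: int * float
Rule: mixed int/float promotes to float; int/int stays int
Result type: float


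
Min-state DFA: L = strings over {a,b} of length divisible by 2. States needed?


Track length mod 2: states 0..1, accept at 0
Minimal DFA: 2 states


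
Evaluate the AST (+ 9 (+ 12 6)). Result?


Evaluate inner: (+ 12 6) = 18
Evaluate root: (+ 9 18) = 27
Result: 27


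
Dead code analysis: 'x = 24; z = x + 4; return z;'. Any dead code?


x is read by z's definition; z is returned
No dead code


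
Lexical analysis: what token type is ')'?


Pattern: delimiter/punctuation
Type: PUNCTUATION


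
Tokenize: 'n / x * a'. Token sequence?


Scan left to right, longest-match per lexeme
Tokens: ID(n), OP(/), ID(x), OP(*), ID(a)


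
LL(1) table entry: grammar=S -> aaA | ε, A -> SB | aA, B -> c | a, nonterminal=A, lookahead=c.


For [A, c]: 'c' ∈ FIRST(SB)
Entry: A -> SB


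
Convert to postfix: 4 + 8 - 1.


Left to right (same or higher precedence on left)
Postfix: 4 8 + 1 -


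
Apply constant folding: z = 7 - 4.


7 - 4 = 3 at compile time
Optimized: z = 3


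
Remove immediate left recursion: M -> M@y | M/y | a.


Left-recursive alternatives: M@y, M/y; non-recursive: a
Introduce M': M -> aM', M' -> @yM' | /yM' | ε


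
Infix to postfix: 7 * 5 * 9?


Left to right (same or higher precedence on left)
Postfix: 7 5 * 9 *


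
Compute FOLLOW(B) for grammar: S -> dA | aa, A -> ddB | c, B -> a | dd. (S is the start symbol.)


$ ∈ FOLLOW(S). For each A -> αBβ: add FIRST(β)\{ε} to FOLLOW(B); if β nullable, add FOLLOW(A).
FOLLOW(B) = {$}


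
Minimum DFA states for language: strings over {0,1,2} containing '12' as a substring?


KMP-style automaton: 2 progress states + 1 absorbing accept = 3
Minimal DFA: 3 states


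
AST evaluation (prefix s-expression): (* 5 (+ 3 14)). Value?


Evaluate inner: (+ 3 14) = 17
Evaluate root: (* 5 17) = 85
Result: 85


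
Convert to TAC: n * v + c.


Break into single-operator statements:
t1 = n * v
t2 = t1 + c


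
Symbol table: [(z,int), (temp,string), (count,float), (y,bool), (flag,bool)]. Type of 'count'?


Lookup 'count' → type float


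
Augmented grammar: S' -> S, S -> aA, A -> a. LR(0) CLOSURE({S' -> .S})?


Start: S' -> .S
For each item with dot before a nonterminal B, add B -> .γ for every B-production
Closure: [S' -> .S, S -> .aA]


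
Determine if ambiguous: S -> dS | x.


right-linear, alternatives start with distinct terminals 'd' vs 'x': unique leftmost derivation
Unambiguous


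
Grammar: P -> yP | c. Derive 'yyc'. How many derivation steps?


Derivation: P => yP => yyP => yyc
Steps: 3


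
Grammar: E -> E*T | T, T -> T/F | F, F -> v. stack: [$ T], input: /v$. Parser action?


shift '/' to continue T -> T/F
Action: shift


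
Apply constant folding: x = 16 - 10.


16 - 10 = 6 at compile time
Optimized: x = 6


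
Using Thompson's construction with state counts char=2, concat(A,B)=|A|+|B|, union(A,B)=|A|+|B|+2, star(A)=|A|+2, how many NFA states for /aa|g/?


Syntax tree has 3 char leaf(s), 1 union(s), 0 star(s)
chars contribute 3×2 = 6; each union adds +2; each star adds +2
Total: 6 + 2 + 0 = 8 states


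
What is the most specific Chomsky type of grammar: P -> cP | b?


Right-linear: every RHS is a terminal or a terminal followed by one nonterminal
Classification: Type 3 (Regular)


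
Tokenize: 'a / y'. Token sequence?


Scan left to right, longest-match per lexeme
Tokens: ID(a), OP(/), ID(y)


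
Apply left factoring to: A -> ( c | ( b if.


Common prefix: '('
Factored: A -> ( A', A' -> c | b if


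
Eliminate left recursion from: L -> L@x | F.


Left-recursive alternatives: L@x; non-recursive: F
Introduce L': L -> FL', L' -> @xL' | ε


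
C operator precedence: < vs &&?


'<' is relational (level 7); '&&' is logical AND (level 2)
Higher level binds tighter
'<' has higher precedence than '&&'


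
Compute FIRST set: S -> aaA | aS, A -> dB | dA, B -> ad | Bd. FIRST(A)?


Per alternative of A: FIRST(dB) = {d}; FIRST(dA) = {d}
FIRST(A) = {d}


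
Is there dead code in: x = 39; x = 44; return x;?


first assignment to x is overwritten before any read
Dead: 'x = 39'


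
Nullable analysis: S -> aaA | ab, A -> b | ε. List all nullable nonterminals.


A nonterminal is nullable iff some alternative derives ε (directly, or every symbol in it is nullable)
Nullable: {A}


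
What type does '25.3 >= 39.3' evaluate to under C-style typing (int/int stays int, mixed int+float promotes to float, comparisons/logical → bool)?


Operand types: float >= float
Rule: comparison yields bool
Result type: bool


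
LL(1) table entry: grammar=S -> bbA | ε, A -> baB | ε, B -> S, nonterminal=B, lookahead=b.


For [B, b]: 'b' ∈ FIRST(S)
Entry: B -> S


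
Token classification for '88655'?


Pattern: digits only
Type: INTEGER_LITERAL


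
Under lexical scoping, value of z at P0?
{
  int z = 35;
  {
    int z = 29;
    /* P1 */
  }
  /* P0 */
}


z declared in the same block as P0
z = 35


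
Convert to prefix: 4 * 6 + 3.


left-to-right (same/higher precedence on left): tree is (+ (* 4 6) 3)
Prefix: + * 4 6 3


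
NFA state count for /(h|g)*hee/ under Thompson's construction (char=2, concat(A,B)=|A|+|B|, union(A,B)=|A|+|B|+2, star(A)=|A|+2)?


Syntax tree has 5 char leaf(s), 1 union(s), 1 star(s)
chars contribute 5×2 = 10; each union adds +2; each star adds +2
Total: 10 + 2 + 2 = 14 states


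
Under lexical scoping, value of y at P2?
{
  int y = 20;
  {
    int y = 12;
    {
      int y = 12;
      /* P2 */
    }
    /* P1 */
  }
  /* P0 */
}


y declared in the same block as P2
y = 12


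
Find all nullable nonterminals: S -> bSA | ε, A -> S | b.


A nonterminal is nullable iff some alternative derives ε (directly, or every symbol in it is nullable)
Nullable: {A, S}


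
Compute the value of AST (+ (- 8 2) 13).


Evaluate inner: (- 8 2) = 6
Evaluate root: (+ 6 13) = 19
Result: 19


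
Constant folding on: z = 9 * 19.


9 * 19 = 171 at compile time
Optimized: z = 171


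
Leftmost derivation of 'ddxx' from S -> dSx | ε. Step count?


Derivation: S => dSx => ddSxx => ddxx
Steps: 3


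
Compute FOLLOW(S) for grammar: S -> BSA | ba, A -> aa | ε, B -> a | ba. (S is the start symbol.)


$ ∈ FOLLOW(S). For each A -> αBβ: add FIRST(β)\{ε} to FOLLOW(B); if β nullable, add FOLLOW(A).
FOLLOW(S) = {$, a}


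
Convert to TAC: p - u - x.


Break into single-operator statements:
t1 = p - u
t2 = t1 - x


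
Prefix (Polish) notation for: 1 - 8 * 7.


'*' binds tighter: tree is (- 1 (* 8 7))
Prefix: - 1 * 8 7


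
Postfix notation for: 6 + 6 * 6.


* has higher precedence, evaluate 6*6 first
Postfix: 6 6 6 * +


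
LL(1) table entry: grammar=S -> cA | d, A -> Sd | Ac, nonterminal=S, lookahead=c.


For [S, c]: 'c' ∈ FIRST(cA)
Entry: S -> cA


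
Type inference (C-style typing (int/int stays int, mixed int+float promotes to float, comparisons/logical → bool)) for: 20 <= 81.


Operand types: int <= int
Rule: comparison yields bool
Result type: bool


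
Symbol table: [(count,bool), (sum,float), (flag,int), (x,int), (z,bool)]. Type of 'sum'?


Lookup 'sum' → type float


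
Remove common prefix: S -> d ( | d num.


Common prefix: 'd'
Factored: S -> d S', S' -> ( | num


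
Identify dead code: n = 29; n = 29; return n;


first assignment to n is overwritten before any read
Dead: 'n = 29'


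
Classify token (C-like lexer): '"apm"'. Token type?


Pattern: double-quoted sequence
Type: STRING_LITERAL


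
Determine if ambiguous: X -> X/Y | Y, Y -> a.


precedence layered via separate nonterminal Y: deterministic
Unambiguous


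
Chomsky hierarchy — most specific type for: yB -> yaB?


LHS has context (more than one symbol) and |LHS| ≤ |RHS|
Classification: Type 1 (Context-Sensitive)


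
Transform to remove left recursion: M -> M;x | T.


Left-recursive alternatives: M;x; non-recursive: T
Introduce M': M -> TM', M' -> ;xM' | ε


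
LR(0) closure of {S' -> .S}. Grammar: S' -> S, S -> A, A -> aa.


Start: S' -> .S
For each item with dot before a nonterminal B, add B -> .γ for every B-production
Closure: [S' -> .S, S -> .A, A -> .aa]


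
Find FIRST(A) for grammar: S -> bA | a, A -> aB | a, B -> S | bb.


Per alternative of A: FIRST(aB) = {a}; FIRST(a) = {a}
FIRST(A) = {a}


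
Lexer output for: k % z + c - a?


Scan left to right, longest-match per lexeme
Tokens: ID(k), OP(%), ID(z), OP(+), ID(c), OP(-), ID(a)


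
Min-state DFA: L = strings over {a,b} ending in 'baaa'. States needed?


Track the longest suffix of input matching a prefix of 'baaa': 5 classes (prefixes of length 0..4)
Minimal DFA: 5 states


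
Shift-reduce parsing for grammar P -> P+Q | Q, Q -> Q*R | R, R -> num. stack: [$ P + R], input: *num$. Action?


'R' (not preceded by Q*) is the handle for Q -> R
Action: reduce (Q -> R)


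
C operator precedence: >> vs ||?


'>>' is shift (level 8); '||' is logical OR (level 1)
Higher level binds tighter
'>>' has higher precedence than '||'


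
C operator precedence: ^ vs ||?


'^' is bitwise XOR (level 4); '||' is logical OR (level 1)
Higher level binds tighter
'^' has higher precedence than '||'


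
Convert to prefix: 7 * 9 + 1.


left-to-right (same/higher precedence on left): tree is (+ (* 7 9) 1)
Prefix: + * 7 9 1


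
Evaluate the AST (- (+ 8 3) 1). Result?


Evaluate inner: (+ 8 3) = 11
Evaluate root: (- 11 1) = 10
Result: 10


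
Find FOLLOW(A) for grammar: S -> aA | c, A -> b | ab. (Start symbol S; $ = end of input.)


$ ∈ FOLLOW(S). For each A -> αBβ: add FIRST(β)\{ε} to FOLLOW(B); if β nullable, add FOLLOW(A).
FOLLOW(A) = {$}


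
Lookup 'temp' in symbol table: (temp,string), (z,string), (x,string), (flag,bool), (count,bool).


Lookup 'temp' → type string


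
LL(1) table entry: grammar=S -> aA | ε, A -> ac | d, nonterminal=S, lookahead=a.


For [S, a]: 'a' ∈ FIRST(aA)
Entry: S -> aA


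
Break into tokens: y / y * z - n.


Scan left to right, longest-match per lexeme
Tokens: ID(y), OP(/), ID(y), OP(*), ID(z), OP(-), ID(n)


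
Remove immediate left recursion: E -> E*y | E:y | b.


Left-recursive alternatives: E*y, E:y; non-recursive: b
Introduce E': E -> bE', E' -> *yE' | :yE' | ε


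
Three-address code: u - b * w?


Break into single-operator statements:
t1 = b * w
t2 = u - t1


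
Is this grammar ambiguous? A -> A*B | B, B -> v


precedence layered via separate nonterminal B: deterministic
Unambiguous


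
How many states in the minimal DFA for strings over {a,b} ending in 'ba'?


Track the longest suffix of input matching a prefix of 'ba': 3 classes (prefixes of length 0..2)
Minimal DFA: 3 states


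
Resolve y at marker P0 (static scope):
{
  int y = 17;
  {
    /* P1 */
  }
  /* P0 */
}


y declared in the same block as P0
y = 17


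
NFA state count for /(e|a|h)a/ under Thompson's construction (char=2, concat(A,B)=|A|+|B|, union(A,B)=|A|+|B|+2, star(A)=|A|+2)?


Syntax tree has 4 char leaf(s), 2 union(s), 0 star(s)
chars contribute 4×2 = 8; each union adds +2; each star adds +2
Total: 8 + 4 + 0 = 12 states


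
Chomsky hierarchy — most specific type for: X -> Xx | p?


Left-linear: every RHS is a terminal or one nonterminal followed by a terminal
Classification: Type 3 (Regular)


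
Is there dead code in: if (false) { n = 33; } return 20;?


condition is constant false, so the whole block is unreachable
Dead: 'if (false) { n = 33; }'


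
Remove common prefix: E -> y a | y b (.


Common prefix: 'y'
Factored: E -> y E', E' -> a | b (


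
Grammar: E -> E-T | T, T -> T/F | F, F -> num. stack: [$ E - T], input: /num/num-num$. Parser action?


'/' can extend T; shift to build T -> T/F
Action: shift


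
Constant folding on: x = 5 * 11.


5 * 11 = 55 at compile time
Optimized: x = 55


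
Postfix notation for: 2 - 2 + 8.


Left to right (same or higher precedence on left)
Postfix: 2 2 - 8 +


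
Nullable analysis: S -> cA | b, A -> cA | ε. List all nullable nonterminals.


A nonterminal is nullable iff some alternative derives ε (directly, or every symbol in it is nullable)
Nullable: {A}


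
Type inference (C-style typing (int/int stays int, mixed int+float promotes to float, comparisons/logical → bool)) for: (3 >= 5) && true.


Operand types: bool && bool
Rule: logical operators take bool operands and yield bool
Result type: bool


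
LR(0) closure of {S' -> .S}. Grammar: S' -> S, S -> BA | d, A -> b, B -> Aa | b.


Start: S' -> .S
For each item with dot before a nonterminal B, add B -> .γ for every B-production
Closure: [S' -> .S, S -> .BA, S -> .d, B -> .Aa, B -> .b, A -> .b]


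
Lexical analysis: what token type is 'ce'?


Pattern: letter/underscore followed by alphanumerics, not a keyword
Type: IDENTIFIER


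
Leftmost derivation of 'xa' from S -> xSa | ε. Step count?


Derivation: S => xSa => xa
Steps: 2


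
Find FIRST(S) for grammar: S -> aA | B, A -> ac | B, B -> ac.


Per alternative of S: FIRST(aA) = {a}; FIRST(B) = {a}
FIRST(S) = {a}


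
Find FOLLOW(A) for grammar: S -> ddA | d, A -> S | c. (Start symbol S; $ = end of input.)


$ ∈ FOLLOW(S). For each A -> αBβ: add FIRST(β)\{ε} to FOLLOW(B); if β nullable, add FOLLOW(A).
FOLLOW(A) = {$}


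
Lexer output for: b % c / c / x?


Scan left to right, longest-match per lexeme
Tokens: ID(b), OP(%), ID(c), OP(/), ID(c), OP(/), ID(x)


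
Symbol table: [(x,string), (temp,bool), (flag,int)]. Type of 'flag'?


Lookup 'flag' → type int


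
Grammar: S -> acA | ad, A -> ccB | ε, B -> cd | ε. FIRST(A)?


Per alternative of A: FIRST(ccB) = {c}; FIRST(ε) = {ε}
FIRST(A) = {c, ε}


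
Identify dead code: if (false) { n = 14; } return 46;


condition is constant false, so the whole block is unreachable
Dead: 'if (false) { n = 14; }'


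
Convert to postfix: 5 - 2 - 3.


Left to right (same or higher precedence on left)
Postfix: 5 2 - 3 -


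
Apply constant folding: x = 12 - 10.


12 - 10 = 2 at compile time
Optimized: x = 2


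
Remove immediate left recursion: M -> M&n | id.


Left-recursive alternatives: M&n; non-recursive: id
Introduce M': M -> idM', M' -> &nM' | ε


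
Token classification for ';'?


Pattern: delimiter/punctuation
Type: PUNCTUATION


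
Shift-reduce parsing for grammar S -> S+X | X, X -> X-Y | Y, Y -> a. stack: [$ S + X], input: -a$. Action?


'-' can extend X; shift to build X -> X-Y
Action: shift


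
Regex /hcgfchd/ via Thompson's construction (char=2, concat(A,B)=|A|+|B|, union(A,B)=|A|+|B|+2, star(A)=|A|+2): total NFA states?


Syntax tree has 7 char leaf(s), 0 union(s), 0 star(s)
chars contribute 7×2 = 14; each union adds +2; each star adds +2
Total: 14 + 0 + 0 = 14 states


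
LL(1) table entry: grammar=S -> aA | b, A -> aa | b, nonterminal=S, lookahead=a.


For [S, a]: 'a' ∈ FIRST(aA)
Entry: S -> aA


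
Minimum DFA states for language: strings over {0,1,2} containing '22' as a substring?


KMP-style automaton: 2 progress states + 1 absorbing accept = 3
Minimal DFA: 3 states


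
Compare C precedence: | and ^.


'^' is bitwise XOR (level 4); '|' is bitwise OR (level 3)
Higher level binds tighter
'^' has higher precedence than '|'


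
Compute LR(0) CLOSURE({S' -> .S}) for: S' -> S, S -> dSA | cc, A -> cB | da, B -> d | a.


Start: S' -> .S
For each item with dot before a nonterminal B, add B -> .γ for every B-production
Closure: [S' -> .S, S -> .dSA, S -> .cc]


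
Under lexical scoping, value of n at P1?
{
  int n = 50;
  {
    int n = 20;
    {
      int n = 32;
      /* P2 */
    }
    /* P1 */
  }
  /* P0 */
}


n declared in the same block as P1
n = 20


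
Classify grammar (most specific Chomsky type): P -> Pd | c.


Left-linear: every RHS is a terminal or one nonterminal followed by a terminal
Classification: Type 3 (Regular)


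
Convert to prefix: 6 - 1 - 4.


left-to-right (same/higher precedence on left): tree is (- (- 6 1) 4)
Prefix: - - 6 1 4


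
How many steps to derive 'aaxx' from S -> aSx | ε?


Derivation: S => aSx => aaSxx => aaxx
Steps: 3


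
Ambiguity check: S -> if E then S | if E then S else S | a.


dangling else: 'if E then if E then a else a' parses two ways
Ambiguous


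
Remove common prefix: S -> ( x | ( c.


Common prefix: '('
Factored: S -> ( S', S' -> x | c


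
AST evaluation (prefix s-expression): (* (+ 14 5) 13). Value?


Evaluate inner: (+ 14 5) = 19
Evaluate root: (* 19 13) = 247
Result: 247


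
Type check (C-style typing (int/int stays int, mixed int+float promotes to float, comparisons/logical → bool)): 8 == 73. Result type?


Operand types: int == int
Rule: comparison yields bool
Result type: bool


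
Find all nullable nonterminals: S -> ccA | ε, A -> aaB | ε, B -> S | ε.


A nonterminal is nullable iff some alternative derives ε (directly, or every symbol in it is nullable)
Nullable: {A, B, S}


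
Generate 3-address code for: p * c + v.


Break into single-operator statements:
t1 = p * c
t2 = t1 + v


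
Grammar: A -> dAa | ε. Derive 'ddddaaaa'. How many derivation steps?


Derivation: A => dAa => ddAaa => dddAaaa => ddddAaaaa => ddddaaaa
Steps: 5


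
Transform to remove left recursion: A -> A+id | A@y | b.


Left-recursive alternatives: A+id, A@y; non-recursive: b
Introduce A': A -> bA', A' -> +idA' | @yA' | ε


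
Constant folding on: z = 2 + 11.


2 + 11 = 13 at compile time
Optimized: z = 13


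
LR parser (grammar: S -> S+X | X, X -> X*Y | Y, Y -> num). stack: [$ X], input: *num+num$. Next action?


shift '*' to continue X -> X*Y
Action: shift


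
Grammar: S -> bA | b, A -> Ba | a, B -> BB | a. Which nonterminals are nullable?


A nonterminal is nullable iff some alternative derives ε (directly, or every symbol in it is nullable)
Nullable: {}


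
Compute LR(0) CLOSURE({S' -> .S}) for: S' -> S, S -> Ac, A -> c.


Start: S' -> .S
For each item with dot before a nonterminal B, add B -> .γ for every B-production
Closure: [S' -> .S, S -> .Ac, A -> .c]


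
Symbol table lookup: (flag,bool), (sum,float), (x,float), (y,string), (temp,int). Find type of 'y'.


Lookup 'y' → type string


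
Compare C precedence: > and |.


'>' is relational (level 7); '|' is bitwise OR (level 3)
Higher level binds tighter
'>' has higher precedence than '|'


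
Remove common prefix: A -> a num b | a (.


Common prefix: 'a'
Factored: A -> a A', A' -> num b | (


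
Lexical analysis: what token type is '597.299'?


Pattern: digits with a decimal point
Type: FLOAT_LITERAL


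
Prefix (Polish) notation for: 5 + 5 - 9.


left-to-right (same/higher precedence on left): tree is (- (+ 5 5) 9)
Prefix: - + 5 5 9


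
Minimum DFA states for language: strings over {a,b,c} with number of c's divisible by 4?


Track (count of c) mod 4: states 0..3, accept at 0
Minimal DFA: 4 states


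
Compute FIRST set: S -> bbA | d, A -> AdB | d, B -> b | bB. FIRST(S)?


Per alternative of S: FIRST(bbA) = {b}; FIRST(d) = {d}
FIRST(S) = {b, d}


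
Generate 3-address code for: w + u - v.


Break into single-operator statements:
t1 = w + u
t2 = t1 - v


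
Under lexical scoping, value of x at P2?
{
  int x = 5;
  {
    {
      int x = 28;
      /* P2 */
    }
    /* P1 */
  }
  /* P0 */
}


x declared in the same block as P2
x = 28


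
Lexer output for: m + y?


Scan left to right, longest-match per lexeme
Tokens: ID(m), OP(+), ID(y)


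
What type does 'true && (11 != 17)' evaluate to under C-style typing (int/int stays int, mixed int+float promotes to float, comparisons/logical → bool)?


Operand types: bool && bool
Rule: logical operators take bool operands and yield bool
Result type: bool


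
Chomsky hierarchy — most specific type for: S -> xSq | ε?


Single nonterminal LHS, but x^n q^n is not regular
Classification: Type 2 (Context-Free)


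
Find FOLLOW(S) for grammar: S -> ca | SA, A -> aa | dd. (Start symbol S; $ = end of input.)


$ ∈ FOLLOW(S). For each A -> αBβ: add FIRST(β)\{ε} to FOLLOW(B); if β nullable, add FOLLOW(A).
FOLLOW(S) = {$, a, d}


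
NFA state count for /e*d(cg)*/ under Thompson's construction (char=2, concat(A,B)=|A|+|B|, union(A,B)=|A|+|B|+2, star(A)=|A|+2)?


Syntax tree has 4 char leaf(s), 0 union(s), 2 star(s)
chars contribute 4×2 = 8; each union adds +2; each star adds +2
Total: 8 + 0 + 4 = 12 states


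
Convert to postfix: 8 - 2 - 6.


Left to right (same or higher precedence on left)
Postfix: 8 2 - 6 -


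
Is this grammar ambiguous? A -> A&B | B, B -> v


precedence layered via separate nonterminal B: deterministic
Unambiguous


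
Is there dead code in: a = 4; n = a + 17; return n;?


a is read by n's definition; n is returned
No dead code


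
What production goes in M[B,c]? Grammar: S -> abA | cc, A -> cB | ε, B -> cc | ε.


For [B, c]: 'c' ∈ FIRST(cc)
Entry: B -> cc


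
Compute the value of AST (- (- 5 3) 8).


Evaluate inner: (- 5 3) = 2
Evaluate root: (- 2 8) = -6
Result: -6


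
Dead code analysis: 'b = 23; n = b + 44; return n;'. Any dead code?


b is read by n's definition; n is returned
No dead code


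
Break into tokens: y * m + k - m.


Scan left to right, longest-match per lexeme
Tokens: ID(y), OP(*), ID(m), OP(+), ID(k), OP(-), ID(m)


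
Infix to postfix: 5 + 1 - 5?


Left to right (same or higher precedence on left)
Postfix: 5 1 + 5 -


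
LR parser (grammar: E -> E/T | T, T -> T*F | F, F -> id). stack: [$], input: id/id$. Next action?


no handle on stack; shift 'id'
Action: shift


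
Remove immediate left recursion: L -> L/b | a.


Left-recursive alternatives: L/b; non-recursive: a
Introduce L': L -> aL', L' -> /bL' | ε


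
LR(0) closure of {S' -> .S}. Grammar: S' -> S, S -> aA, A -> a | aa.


Start: S' -> .S
For each item with dot before a nonterminal B, add B -> .γ for every B-production
Closure: [S' -> .S, S -> .aA]


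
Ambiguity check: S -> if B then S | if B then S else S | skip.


dangling else: 'if B then if B then skip else skip' parses two ways
Ambiguous


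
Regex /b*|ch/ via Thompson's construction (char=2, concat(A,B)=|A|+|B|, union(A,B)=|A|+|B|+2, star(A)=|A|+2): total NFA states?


Syntax tree has 3 char leaf(s), 1 union(s), 1 star(s)
chars contribute 3×2 = 6; each union adds +2; each star adds +2
Total: 6 + 2 + 2 = 10 states


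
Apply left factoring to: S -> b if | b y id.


Common prefix: 'b'
Factored: S -> b S', S' -> if | y id


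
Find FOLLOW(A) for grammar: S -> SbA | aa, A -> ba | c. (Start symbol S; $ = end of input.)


$ ∈ FOLLOW(S). For each A -> αBβ: add FIRST(β)\{ε} to FOLLOW(B); if β nullable, add FOLLOW(A).
FOLLOW(A) = {$, b}


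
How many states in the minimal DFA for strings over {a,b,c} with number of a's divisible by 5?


Track (count of a) mod 5: states 0..4, accept at 0
Minimal DFA: 5 states


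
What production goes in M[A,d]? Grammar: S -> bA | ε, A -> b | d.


For [A, d]: 'd' ∈ FIRST(d)
Entry: A -> d


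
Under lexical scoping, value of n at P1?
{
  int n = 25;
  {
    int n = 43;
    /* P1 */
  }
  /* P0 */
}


n declared in the same block as P1
n = 43


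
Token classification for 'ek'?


Pattern: letter/underscore followed by alphanumerics, not a keyword
Type: IDENTIFIER


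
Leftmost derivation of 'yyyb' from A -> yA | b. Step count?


Derivation: A => yA => yyA => yyyA => yyyb
Steps: 4


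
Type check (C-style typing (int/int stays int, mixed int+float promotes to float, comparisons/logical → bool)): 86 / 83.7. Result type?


Operand types: int / float
Rule: mixed int/float promotes to float; int/int stays int
Result type: float


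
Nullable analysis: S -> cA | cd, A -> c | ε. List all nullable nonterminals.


A nonterminal is nullable iff some alternative derives ε (directly, or every symbol in it is nullable)
Nullable: {A}


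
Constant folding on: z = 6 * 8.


6 * 8 = 48 at compile time
Optimized: z = 48


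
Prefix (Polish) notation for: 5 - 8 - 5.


left-to-right (same/higher precedence on left): tree is (- (- 5 8) 5)
Prefix: - - 5 8 5


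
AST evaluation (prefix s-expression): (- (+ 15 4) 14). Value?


Evaluate inner: (+ 15 4) = 19
Evaluate root: (- 19 14) = 5
Result: 5


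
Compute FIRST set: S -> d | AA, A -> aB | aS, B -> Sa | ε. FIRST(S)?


Per alternative of S: FIRST(d) = {d}; FIRST(AA) = {a}
FIRST(S) = {a, d}


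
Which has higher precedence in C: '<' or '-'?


'-' is additive (level 9); '<' is relational (level 7)
Higher level binds tighter
'-' has higher precedence than '<'


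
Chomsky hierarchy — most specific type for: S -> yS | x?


Right-linear: every RHS is a terminal or a terminal followed by one nonterminal
Classification: Type 3 (Regular)


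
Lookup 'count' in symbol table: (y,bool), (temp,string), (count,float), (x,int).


Lookup 'count' → type float


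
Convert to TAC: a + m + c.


Break into single-operator statements:
t1 = a + m
t2 = t1 + c


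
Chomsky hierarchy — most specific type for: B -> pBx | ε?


Single nonterminal LHS, but p^n x^n is not regular
Classification: Type 2 (Context-Free)


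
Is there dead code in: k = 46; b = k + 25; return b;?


k is read by b's definition; b is returned
No dead code


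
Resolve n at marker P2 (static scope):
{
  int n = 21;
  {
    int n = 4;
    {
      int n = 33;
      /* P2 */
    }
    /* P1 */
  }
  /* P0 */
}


n declared in the same block as P2
n = 33


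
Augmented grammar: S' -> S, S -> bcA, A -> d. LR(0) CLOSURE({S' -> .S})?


Start: S' -> .S
For each item with dot before a nonterminal B, add B -> .γ for every B-production
Closure: [S' -> .S, S -> .bcA]


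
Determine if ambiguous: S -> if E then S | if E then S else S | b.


dangling else: 'if E then if E then b else b' parses two ways
Ambiguous


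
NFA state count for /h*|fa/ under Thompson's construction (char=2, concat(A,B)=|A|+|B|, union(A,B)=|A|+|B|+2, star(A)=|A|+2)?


Syntax tree has 3 char leaf(s), 1 union(s), 1 star(s)
chars contribute 3×2 = 6; each union adds +2; each star adds +2
Total: 6 + 2 + 2 = 10 states


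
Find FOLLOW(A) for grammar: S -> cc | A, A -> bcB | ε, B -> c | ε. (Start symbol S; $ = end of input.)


$ ∈ FOLLOW(S). For each A -> αBβ: add FIRST(β)\{ε} to FOLLOW(B); if β nullable, add FOLLOW(A).
FOLLOW(A) = {$}


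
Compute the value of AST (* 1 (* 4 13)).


Evaluate inner: (* 4 13) = 52
Evaluate root: (* 1 52) = 52
Result: 52


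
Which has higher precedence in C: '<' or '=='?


'<' is relational (level 7); '==' is equality (level 6)
Higher level binds tighter
'<' has higher precedence than '=='


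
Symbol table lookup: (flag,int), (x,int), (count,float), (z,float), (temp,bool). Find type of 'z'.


Lookup 'z' → type float


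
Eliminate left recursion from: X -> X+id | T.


Left-recursive alternatives: X+id; non-recursive: T
Introduce X': X -> TX', X' -> +idX' | ε


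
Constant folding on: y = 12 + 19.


12 + 19 = 31 at compile time
Optimized: y = 31


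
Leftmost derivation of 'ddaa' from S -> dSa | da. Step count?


Derivation: S => dSa => ddaa
Steps: 2


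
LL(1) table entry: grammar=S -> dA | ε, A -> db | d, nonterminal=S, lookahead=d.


For [S, d]: 'd' ∈ FIRST(dA)
Entry: S -> dA


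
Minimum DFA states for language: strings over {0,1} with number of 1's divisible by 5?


Track (count of 1) mod 5: states 0..4, accept at 0
Minimal DFA: 5 states


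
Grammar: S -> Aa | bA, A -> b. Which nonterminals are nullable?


A nonterminal is nullable iff some alternative derives ε (directly, or every symbol in it is nullable)
Nullable: {}


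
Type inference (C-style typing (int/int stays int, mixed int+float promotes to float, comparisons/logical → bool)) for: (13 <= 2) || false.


Operand types: bool || bool
Rule: logical operators take bool operands and yield bool
Result type: bool


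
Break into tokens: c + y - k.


Scan left to right, longest-match per lexeme
Tokens: ID(c), OP(+), ID(y), OP(-), ID(k)


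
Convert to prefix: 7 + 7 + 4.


left-to-right (same/higher precedence on left): tree is (+ (+ 7 7) 4)
Prefix: + + 7 7 4


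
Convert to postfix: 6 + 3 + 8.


Left to right (same or higher precedence on left)
Postfix: 6 3 + 8 +


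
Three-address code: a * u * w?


Break into single-operator statements:
t1 = a * u
t2 = t1 * w


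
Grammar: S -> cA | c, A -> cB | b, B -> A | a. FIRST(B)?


Per alternative of B: FIRST(A) = {b, c}; FIRST(a) = {a}
FIRST(B) = {a, b, c}


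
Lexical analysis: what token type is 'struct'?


Pattern: reserved word
Type: KEYWORD


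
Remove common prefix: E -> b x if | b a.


Common prefix: 'b'
Factored: E -> b E', E' -> x if | a


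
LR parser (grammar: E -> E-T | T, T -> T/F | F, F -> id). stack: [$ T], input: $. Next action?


lookahead ∉ {/} so T won't extend; reduce E -> T
Action: reduce (E -> T)


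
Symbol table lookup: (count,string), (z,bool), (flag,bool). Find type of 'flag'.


Lookup 'flag' → type bool


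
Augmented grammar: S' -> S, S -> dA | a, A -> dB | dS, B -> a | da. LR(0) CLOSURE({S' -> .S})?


Start: S' -> .S
For each item with dot before a nonterminal B, add B -> .γ for every B-production
Closure: [S' -> .S, S -> .dA, S -> .a]


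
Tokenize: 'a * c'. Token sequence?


Scan left to right, longest-match per lexeme
Tokens: ID(a), OP(*), ID(c)


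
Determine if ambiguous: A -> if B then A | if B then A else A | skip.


dangling else: 'if B then if B then skip else skip' parses two ways
Ambiguous


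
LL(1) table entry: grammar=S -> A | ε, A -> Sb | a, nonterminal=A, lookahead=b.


For [A, b]: 'b' ∈ FIRST(Sb)
Entry: A -> Sb


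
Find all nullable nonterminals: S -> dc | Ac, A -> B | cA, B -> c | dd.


A nonterminal is nullable iff some alternative derives ε (directly, or every symbol in it is nullable)
Nullable: {}


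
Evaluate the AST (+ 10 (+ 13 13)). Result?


Evaluate inner: (+ 13 13) = 26
Evaluate root: (+ 10 26) = 36
Result: 36


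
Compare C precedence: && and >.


'>' is relational (level 7); '&&' is logical AND (level 2)
Higher level binds tighter
'>' has higher precedence than '&&'


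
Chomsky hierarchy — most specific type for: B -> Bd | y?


Left-linear: every RHS is a terminal or one nonterminal followed by a terminal
Classification: Type 3 (Regular)


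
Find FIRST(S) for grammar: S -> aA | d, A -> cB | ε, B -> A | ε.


Per alternative of S: FIRST(aA) = {a}; FIRST(d) = {d}
FIRST(S) = {a, d}


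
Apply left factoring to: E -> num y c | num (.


Common prefix: 'num'
Factored: E -> num E', E' -> y c | (


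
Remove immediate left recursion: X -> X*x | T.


Left-recursive alternatives: X*x; non-recursive: T
Introduce X': X -> TX', X' -> *xX' | ε


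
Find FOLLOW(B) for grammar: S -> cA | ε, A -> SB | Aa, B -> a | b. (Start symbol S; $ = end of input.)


$ ∈ FOLLOW(S). For each A -> αBβ: add FIRST(β)\{ε} to FOLLOW(B); if β nullable, add FOLLOW(A).
FOLLOW(B) = {$, a, b}


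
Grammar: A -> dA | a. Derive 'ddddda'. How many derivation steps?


Derivation: A => dA => ddA => dddA => ddddA => dddddA => ddddda
Steps: 6


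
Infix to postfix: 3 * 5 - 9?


Left to right (same or higher precedence on left)
Postfix: 3 5 * 9 -


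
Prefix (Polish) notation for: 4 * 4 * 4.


left-to-right (same/higher precedence on left): tree is (* (* 4 4) 4)
Prefix: * * 4 4 4


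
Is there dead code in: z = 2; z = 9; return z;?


first assignment to z is overwritten before any read
Dead: 'z = 2'


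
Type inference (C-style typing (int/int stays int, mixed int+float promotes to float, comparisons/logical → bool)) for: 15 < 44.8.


Operand types: int < float
Rule: comparison yields bool
Result type: bool


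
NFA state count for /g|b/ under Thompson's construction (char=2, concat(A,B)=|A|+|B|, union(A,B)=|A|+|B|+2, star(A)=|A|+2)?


Syntax tree has 2 char leaf(s), 1 union(s), 0 star(s)
chars contribute 2×2 = 4; each union adds +2; each star adds +2
Total: 4 + 2 + 0 = 6 states


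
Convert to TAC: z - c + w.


Break into single-operator statements:
t1 = z - c
t2 = t1 + w


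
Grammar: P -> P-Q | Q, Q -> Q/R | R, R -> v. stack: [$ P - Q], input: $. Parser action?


handle 'P-Q' on top; lookahead ∈ FOLLOW(P) = {-, $}
Action: reduce (P -> P-Q)


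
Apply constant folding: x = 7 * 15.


7 * 15 = 105 at compile time
Optimized: x = 105


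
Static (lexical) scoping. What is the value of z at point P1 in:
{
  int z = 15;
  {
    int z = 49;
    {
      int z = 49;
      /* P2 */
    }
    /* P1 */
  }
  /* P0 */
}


z declared in the same block as P1
z = 49


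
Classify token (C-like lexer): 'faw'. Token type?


Pattern: letter/underscore followed by alphanumerics, not a keyword
Type: IDENTIFIER


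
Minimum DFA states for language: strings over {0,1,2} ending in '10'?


Track the longest suffix of input matching a prefix of '10': 3 classes (prefixes of length 0..2)
Minimal DFA: 3 states


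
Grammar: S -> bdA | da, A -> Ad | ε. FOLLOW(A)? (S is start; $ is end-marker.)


$ ∈ FOLLOW(S). For each A -> αBβ: add FIRST(β)\{ε} to FOLLOW(B); if β nullable, add FOLLOW(A).
FOLLOW(A) = {$, d}


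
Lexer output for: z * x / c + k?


Scan left to right, longest-match per lexeme
Tokens: ID(z), OP(*), ID(x), OP(/), ID(c), OP(+), ID(k)


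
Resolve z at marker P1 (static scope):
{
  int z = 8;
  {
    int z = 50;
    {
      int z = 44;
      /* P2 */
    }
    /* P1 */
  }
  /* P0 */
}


z declared in the same block as P1
z = 50


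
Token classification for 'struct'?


Pattern: reserved word
Type: KEYWORD


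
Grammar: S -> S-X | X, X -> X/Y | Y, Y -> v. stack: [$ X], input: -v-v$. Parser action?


lookahead ∉ {/} so X won't extend; reduce S -> X
Action: reduce (S -> X)


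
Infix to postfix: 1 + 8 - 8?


Left to right (same or higher precedence on left)
Postfix: 1 8 + 8 -


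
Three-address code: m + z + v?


Break into single-operator statements:
t1 = m + z
t2 = t1 + v


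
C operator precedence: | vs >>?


'>>' is shift (level 8); '|' is bitwise OR (level 3)
Higher level binds tighter
'>>' has higher precedence than '|'


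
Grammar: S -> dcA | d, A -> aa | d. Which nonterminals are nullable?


A nonterminal is nullable iff some alternative derives ε (directly, or every symbol in it is nullable)
Nullable: {}


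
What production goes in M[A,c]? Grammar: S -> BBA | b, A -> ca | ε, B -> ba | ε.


For [A, c]: 'c' ∈ FIRST(ca)
Entry: A -> ca


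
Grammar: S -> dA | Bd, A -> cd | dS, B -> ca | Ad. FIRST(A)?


Per alternative of A: FIRST(cd) = {c}; FIRST(dS) = {d}
FIRST(A) = {c, d}
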